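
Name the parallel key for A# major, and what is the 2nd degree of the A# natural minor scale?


Step by step:
Parallel keys share the same tonic but differ in mode
A# major → parallel is A# minor
A# natural minor scale: A# B# C# D# E# F# G#
= A# minor; 2nd degree = B#


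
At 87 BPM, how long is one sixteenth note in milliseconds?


Working:
One quarter-note beat = 60000 / BPM = 60000 / 87 ms
Sixteenth note = 1/4 × quarter note
Duration = 1/4 × 60000 / 87 = 15000 / 87
= 172.4 ms


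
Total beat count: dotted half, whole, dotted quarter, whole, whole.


Beat values:
  dotted half = 3 beats
  whole = 4 beats
  dotted quarter = 1.5 beats
  whole = 4 beats
  whole = 4 beats
Sum = 3 + 4 + 1.5 + 4 + 4
= 16.5 beats


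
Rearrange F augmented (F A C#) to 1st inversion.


Let's work it out.
Root position: F A C#
1st inversion: move root up an octave
Bass note: A
Notes (bottom to top) = A C# F


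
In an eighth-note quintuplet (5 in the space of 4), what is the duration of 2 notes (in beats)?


Let's work it out.
Quintuplet: 5 notes occupy the space of 4 eighth notes
Space = 4 × 1/2 = 2 beats
Each quintuplet note = 2 / 5 = 2/5 beats
2 notes = 2 × 2/5 = 4/5
= 4/5 beats


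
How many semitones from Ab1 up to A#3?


Step by step:
Absolute semitone position = octave×12 + chromatic position
Ab1: 1×12 + 8 = 20
A#3: 3×12 + 10 = 46
Difference = 46 - 20 = 26
= 26 semitones


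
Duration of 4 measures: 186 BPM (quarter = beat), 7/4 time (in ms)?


Working:
Quarter-note beat duration = 60000 / 186 ms
Beats per measure (7/4) = 7
One measure = 7 × 60000 / 186 = 420000 / 186 ms
4 measures = 4 × 420000 / 186 = 1680000 / 186
= 9032.3 ms


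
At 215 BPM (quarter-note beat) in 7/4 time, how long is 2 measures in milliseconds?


Quarter-note beat duration = 60000 / 215 ms
Beats per measure (7/4) = 7
One measure = 7 × 60000 / 215 = 420000 / 215 ms
2 measures = 2 × 420000 / 215 = 840000 / 215
= 3907.0 ms


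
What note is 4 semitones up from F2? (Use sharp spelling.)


F2: chromatic position 5 in octave 2 → absolute = 2×12 + 5 = 29
Transpose up 4: 29 + 4 = 33
33 = 2×12 + 9 → A in octave 2
Result = A2


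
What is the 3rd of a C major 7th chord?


Let's work it out.
Major 7th chord = root + major 3rd + perfect 5th + major 7th
Seventh chords stack in thirds, so the letter names are C-E-G-B
Root: C
Major 3rd above C: E
Perfect 5th above C: G
Major 7th above C: B
The 3rd = E


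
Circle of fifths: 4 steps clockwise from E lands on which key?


Step by step:
Each clockwise step on the circle of fifths moves up a perfect 5th
From E: E → B → F#/Gb → Db → Ab
= Ab


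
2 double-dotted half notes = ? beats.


Step by step:
Base half note = 2 beats
Dot 1 adds half the previous value: +1
Dot 2 adds half the previous value: +1/2
One double-dotted half = 2 + 1 + 1/2 = 7/2
2 of them = 2 × 7/2 = 7
= 7 beats


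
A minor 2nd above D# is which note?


A 2nd spans 2 letter names, so from D we land on E
A minor 2nd = 1 semitone above D#
Spell E at that pitch: E
= E


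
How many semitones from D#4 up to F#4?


Reasoning:
Absolute semitone position = octave×12 + chromatic position
D#4: 4×12 + 3 = 51
F#4: 4×12 + 6 = 54
Difference = 54 - 51 = 3
= 3 semitones


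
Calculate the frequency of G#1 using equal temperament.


Working:
f = 440 × 2^(n/12) where n = semitones from A4
G#1: -37 semitones from A4
f = 440 × 2^(-37/12)
f = 51.91 Hz


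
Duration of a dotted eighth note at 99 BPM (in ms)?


Reasoning:
One quarter-note beat = 60000 / BPM = 60000 / 99 ms
Dotted eighth note = 3/4 × quarter note
Duration = 3/4 × 60000 / 99 = 45000 / 99
= 454.5 ms


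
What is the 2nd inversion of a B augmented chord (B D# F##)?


Solution.
Root position: B D# F##
2nd inversion: move root and 3rd up an octave
Bass note: F##
Notes (bottom to top) = F## B D#


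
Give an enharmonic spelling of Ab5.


Working:
Enharmonic notes sound the same pitch but are spelled with different letter names
Ab and G# name the same pitch class
= G#5


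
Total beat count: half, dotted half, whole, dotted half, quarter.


Solution.
Beat values:
  half = 2 beats
  dotted half = 3 beats
  whole = 4 beats
  dotted half = 3 beats
  quarter = 1 beat
Sum = 2 + 3 + 4 + 3 + 1
= 13 beats


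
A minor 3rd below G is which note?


A 3rd spans 3 letter names, so from G we land on E
A minor 3rd = 3 semitones below G
Spell E at that pitch: E
= E


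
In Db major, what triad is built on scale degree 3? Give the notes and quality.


Working:
Db major scale: Db Eb F Gb Ab Bb C
Diatonic triad on degree 3 stacks scale notes 3, 5, 7: F Ab C
F→Ab = 3 semitones; F→C = 7 semitones → minor triad
= F Ab C (minor)


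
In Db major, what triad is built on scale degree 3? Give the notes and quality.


Reasoning:
Db major scale: Db Eb F Gb Ab Bb C
Diatonic triad on degree 3 stacks scale notes 3, 5, 7: F Ab C
F→Ab = 3 semitones; F→C = 7 semitones → minor triad
= F Ab C (minor)


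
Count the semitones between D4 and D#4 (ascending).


Let's work it out.
Absolute semitone position = octave×12 + chromatic position
D4: 4×12 + 2 = 50
D#4: 4×12 + 3 = 51
Difference = 51 - 50 = 1
= 1 semitone


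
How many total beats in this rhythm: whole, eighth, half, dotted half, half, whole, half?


Solution.
Beat values:
  whole = 4 beats
  eighth = 0.5 beats
  half = 2 beats
  dotted half = 3 beats
  half = 2 beats
  whole = 4 beats
  half = 2 beats
Sum = 4 + 0.5 + 2 + 3 + 2 + 4 + 2
= 17.5 beats


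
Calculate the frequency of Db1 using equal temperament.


f = 440 × 2^(n/12) where n = semitones from A4
Db1: -44 semitones from A4
f = 440 × 2^(-44/12)
f = 34.65 Hz


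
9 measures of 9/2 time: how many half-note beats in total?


Time signature 9/2: the bottom number 2 means the half note gets one count
The top number 9 means 9 half-note beats per measure
Total = 9 × 9 measures
= 81 half-note beats


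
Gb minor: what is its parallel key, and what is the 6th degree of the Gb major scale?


Working:
Parallel keys share the same tonic but differ in mode
Gb minor → parallel is Gb major
Gb major scale: Gb Ab Bb Cb Db Eb F
= Gb major; 6th degree = Eb


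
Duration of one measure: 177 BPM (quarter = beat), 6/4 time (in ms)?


Solution.
Quarter-note beat duration = 60000 / 177 ms
Beats per measure (6/4) = 6
One measure = 6 × 60000 / 177 = 360000 / 177 ms
= 2033.9 ms


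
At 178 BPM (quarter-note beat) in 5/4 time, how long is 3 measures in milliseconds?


Quarter-note beat duration = 60000 / 178 ms
Beats per measure (5/4) = 5
One measure = 5 × 60000 / 178 = 300000 / 178 ms
3 measures = 3 × 300000 / 178 = 900000 / 178
= 5056.2 ms


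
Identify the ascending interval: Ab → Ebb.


Reasoning:
Letter names: A → E spans 5 letter names → a 5th
Semitones: Ab → Ebb = 6 half-steps
A 5th of 6 semitones is a diminished 5th
= diminished 5th


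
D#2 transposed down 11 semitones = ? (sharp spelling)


D#2: chromatic position 3 in octave 2 → absolute = 2×12 + 3 = 27
Transpose down 11: 27 - 11 = 16
16 = 1×12 + 4 → E in octave 1
Result = E1


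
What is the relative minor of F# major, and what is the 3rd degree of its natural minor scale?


The relative minor shares the major's key signature and starts on its 6th degree
6th degree = a major 6th above the tonic; a major 6th above F# is D#
→ relative minor of F# major is D# minor
D# natural minor scale: D# E# F# G# A# B C#
= D# minor; 3rd degree = F#


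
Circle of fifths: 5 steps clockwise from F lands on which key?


Step by step:
Each clockwise step on the circle of fifths moves up a perfect 5th
From F: F → C → G → D → A → E
= E


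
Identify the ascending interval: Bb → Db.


Step by step:
Letter names: B → D spans 3 letter names → a 3rd
Semitones: Bb → Db = 3 half-steps
A 3rd of 3 semitones is a minor 3rd
= minor 3rd


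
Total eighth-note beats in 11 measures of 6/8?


Time signature 6/8: the bottom number 8 means the eighth note gets one count
The top number 6 means 6 eighth-note beats per measure
Total = 6 × 11 measures
= 66 eighth-note beats


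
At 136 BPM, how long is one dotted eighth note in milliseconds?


One quarter-note beat = 60000 / BPM = 60000 / 136 ms
Dotted eighth note = 3/4 × quarter note
Duration = 3/4 × 60000 / 136 = 45000 / 136
= 330.9 ms


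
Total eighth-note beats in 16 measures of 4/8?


Step by step:
Time signature 4/8: the bottom number 8 means the eighth note gets one count
The top number 4 means 4 eighth-note beats per measure
Total = 4 × 16 measures
= 64 eighth-note beats


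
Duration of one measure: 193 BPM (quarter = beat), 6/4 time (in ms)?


Let's work it out.
Quarter-note beat duration = 60000 / 193 ms
Beats per measure (6/4) = 6
One measure = 6 × 60000 / 193 = 360000 / 193 ms
= 1865.3 ms


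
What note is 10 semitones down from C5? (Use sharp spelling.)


Solution.
C5: chromatic position 0 in octave 5 → absolute = 5×12 + 0 = 60
Transpose down 10: 60 - 10 = 50
50 = 4×12 + 2 → D in octave 4
Result = D4


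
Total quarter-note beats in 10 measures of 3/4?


Reasoning:
Time signature 3/4: the bottom number 4 means the quarter note gets one count
The top number 3 means 3 quarter-note beats per measure
Total = 3 × 10 measures
= 30 quarter-note beats


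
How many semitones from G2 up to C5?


Working:
Absolute semitone position = octave×12 + chromatic position
G2: 2×12 + 7 = 31
C5: 5×12 + 0 = 60
Difference = 60 - 31 = 29
= 29 semitones


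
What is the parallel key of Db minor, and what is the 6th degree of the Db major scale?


Solution.
Parallel keys share the same tonic but differ in mode
Db minor → parallel is Db major
Db major scale: Db Eb F Gb Ab Bb C
= Db major; 6th degree = Bb


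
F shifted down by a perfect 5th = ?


Reasoning:
perfect 5th: 5 letter names, 7 semitones
Letter: F - 4 → B
Pitch: F - 7 semitones, spelled as a B → Bb
= Bb


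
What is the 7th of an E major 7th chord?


Major 7th chord = root + major 3rd + perfect 5th + major 7th
Seventh chords stack in thirds, so the letter names are E-G-B-D
Root: E
Major 3rd above E: G#
Perfect 5th above E: B
Major 7th above E: D#
The 7th = D#


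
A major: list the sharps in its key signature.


Sharp major keys follow the circle of fifths: C(0), G(1), D(2), A(3), E(4), B(5), F#(6), C#(7)
A major has 3 sharps
Order of sharps: F# C# G# D# A# E# B# → first 3: F#, C#, G#
= F#, C#, G#


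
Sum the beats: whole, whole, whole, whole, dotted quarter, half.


Reasoning:
Beat values:
  whole = 4 beats
  whole = 4 beats
  whole = 4 beats
  whole = 4 beats
  dotted quarter = 1.5 beats
  half = 2 beats
Sum = 4 + 4 + 4 + 4 + 1.5 + 2
= 19.5 beats


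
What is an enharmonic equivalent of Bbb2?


Solution.
Enharmonic notes sound the same pitch but are spelled with different letter names
Bbb and A name the same pitch class
= A2


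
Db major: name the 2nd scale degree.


Working:
Major scale pattern: W-W-H-W-W-W-H (2-2-1-2-2-2-1 semitones)
Starting from Db:
  Db + 2 semitones → Eb
  Eb + 2 semitones → F
  F + 1 semitone → Gb
  Gb + 2 semitones → Ab
  Ab + 2 semitones → Bb
  Bb + 2 semitones → C
  C + 1 semitone → Db
Scale: Db Eb F Gb Ab Bb C
Degree 2 = Eb


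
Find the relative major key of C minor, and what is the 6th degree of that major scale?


Solution.
The relative major shares the key signature and is a minor 3rd above the minor tonic
A minor 3rd above C is Eb
→ relative major of C minor is Eb major
Eb major scale: Eb F G Ab Bb C D
= Eb major; 6th degree = C


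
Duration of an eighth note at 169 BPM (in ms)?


Solution.
One quarter-note beat = 60000 / BPM = 60000 / 169 ms
Eighth note = 1/2 × quarter note
Duration = 1/2 × 60000 / 169 = 30000 / 169
= 177.5 ms


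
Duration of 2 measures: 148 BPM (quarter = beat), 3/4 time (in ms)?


Solution.
Quarter-note beat duration = 60000 / 148 ms
Beats per measure (3/4) = 3
One measure = 3 × 60000 / 148 = 180000 / 148 ms
2 measures = 2 × 180000 / 148 = 360000 / 148
= 2432.4 ms


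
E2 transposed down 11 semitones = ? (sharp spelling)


E2: chromatic position 4 in octave 2 → absolute = 2×12 + 4 = 28
Transpose down 11: 28 - 11 = 17
17 = 1×12 + 5 → F in octave 1
Result = F1


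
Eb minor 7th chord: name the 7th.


Reasoning:
Minor 7th chord = root + minor 3rd + perfect 5th + minor 7th
Seventh chords stack in thirds, so the letter names are E-G-B-D
Root: Eb
Minor 3rd above Eb: Gb
Perfect 5th above Eb: Bb
Minor 7th above Eb: Db
The 7th = Db


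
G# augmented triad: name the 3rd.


Augmented triad = root + major 3rd (4 semitones) + augmented 5th (8 semitones)
A triad on G# stacks thirds, so the chord tones use letter names G-B-D
Root: G#
Major 3rd above G#: B#
Augmented 5th above G#: D##
The 3rd = B#


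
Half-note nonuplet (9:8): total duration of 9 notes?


Reasoning:
Nonuplet: 9 notes occupy the space of 8 half notes
Space = 8 × 2 = 16 beats
Each nonuplet note = 16 / 9 = 16/9 beats
9 notes = 9 × 16/9 = 16
= 16 beats


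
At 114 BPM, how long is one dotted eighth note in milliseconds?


Reasoning:
One quarter-note beat = 60000 / BPM = 60000 / 114 ms
Dotted eighth note = 3/4 × quarter note
Duration = 3/4 × 60000 / 114 = 45000 / 114
= 394.7 ms


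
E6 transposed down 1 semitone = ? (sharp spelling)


E6: chromatic position 4 in octave 6 → absolute = 6×12 + 4 = 76
Transpose down 1: 76 - 1 = 75
75 = 6×12 + 3 → D# in octave 6
Result = D#6


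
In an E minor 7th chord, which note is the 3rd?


Reasoning:
Minor 7th chord = root + minor 3rd + perfect 5th + minor 7th
Seventh chords stack in thirds, so the letter names are E-G-B-D
Root: E
Minor 3rd above E: G
Perfect 5th above E: B
Minor 7th above E: D
The 3rd = G


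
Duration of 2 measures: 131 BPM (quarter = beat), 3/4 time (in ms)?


Quarter-note beat duration = 60000 / 131 ms
Beats per measure (3/4) = 3
One measure = 3 × 60000 / 131 = 180000 / 131 ms
2 measures = 2 × 180000 / 131 = 360000 / 131
= 2748.1 ms


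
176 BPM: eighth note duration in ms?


Let's work it out.
One quarter-note beat = 60000 / BPM = 60000 / 176 ms
Eighth note = 1/2 × quarter note
Duration = 1/2 × 60000 / 176 = 30000 / 176
= 170.5 ms


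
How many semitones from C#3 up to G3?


Absolute semitone position = octave×12 + chromatic position
C#3: 3×12 + 1 = 37
G3: 3×12 + 7 = 43
Difference = 43 - 37 = 6
= 6 semitones


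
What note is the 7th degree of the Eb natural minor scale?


Let's work it out.
Natural minor scale pattern: W-H-W-W-H-W-W (2-1-2-2-1-2-2 semitones)
Starting from Eb:
  Eb + 2 semitones → F
  F + 1 semitone → Gb
  Gb + 2 semitones → Ab
  Ab + 2 semitones → Bb
  Bb + 1 semitone → Cb
  Cb + 2 semitones → Db
  Db + 2 semitones → Eb
Scale: Eb F Gb Ab Bb Cb Db
Degree 7 = Db


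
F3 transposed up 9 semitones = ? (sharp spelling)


Reasoning:
F3: chromatic position 5 in octave 3 → absolute = 3×12 + 5 = 41
Transpose up 9: 41 + 9 = 50
50 = 4×12 + 2 → D in octave 4
Result = D4


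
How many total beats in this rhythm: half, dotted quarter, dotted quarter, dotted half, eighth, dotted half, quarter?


Solution.
Beat values:
  half = 2 beats
  dotted quarter = 1.5 beats
  dotted quarter = 1.5 beats
  dotted half = 3 beats
  eighth = 0.5 beats
  dotted half = 3 beats
  quarter = 1 beat
Sum = 2 + 1.5 + 1.5 + 3 + 0.5 + 3 + 1
= 12.5 beats


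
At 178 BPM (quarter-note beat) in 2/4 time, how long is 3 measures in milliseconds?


Quarter-note beat duration = 60000 / 178 ms
Beats per measure (2/4) = 2
One measure = 2 × 60000 / 178 = 120000 / 178 ms
3 measures = 3 × 120000 / 178 = 360000 / 178
= 2022.5 ms


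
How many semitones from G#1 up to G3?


Let's work it out.
Absolute semitone position = octave×12 + chromatic position
G#1: 1×12 + 8 = 20
G3: 3×12 + 7 = 43
Difference = 43 - 20 = 23
= 23 semitones


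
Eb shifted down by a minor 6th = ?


Reasoning:
minor 6th: 6 letter names, 8 semitones
Letter: E - 5 → G
Pitch: Eb - 8 semitones, spelled as a G → G
= G


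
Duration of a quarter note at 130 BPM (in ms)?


One quarter-note beat = 60000 / BPM = 60000 / 130 ms
Duration = 60000 / 130
= 461.5 ms


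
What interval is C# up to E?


Letter names: C → E spans 3 letter names → a 3rd
Semitones: C# → E = 3 half-steps
A 3rd of 3 semitones is a minor 3rd
= minor 3rd


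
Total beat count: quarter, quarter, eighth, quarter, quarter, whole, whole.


Beat values:
  quarter = 1 beat
  quarter = 1 beat
  eighth = 0.5 beats
  quarter = 1 beat
  quarter = 1 beat
  whole = 4 beats
  whole = 4 beats
Sum = 1 + 1 + 0.5 + 1 + 1 + 4 + 4
= 12.5 beats


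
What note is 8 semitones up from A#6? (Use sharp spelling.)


A#6: chromatic position 10 in octave 6 → absolute = 6×12 + 10 = 82
Transpose up 8: 82 + 8 = 90
90 = 7×12 + 6 → F# in octave 7
Result = F#7


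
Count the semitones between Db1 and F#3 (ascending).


Step by step:
Absolute semitone position = octave×12 + chromatic position
Db1: 1×12 + 1 = 13
F#3: 3×12 + 6 = 42
Difference = 42 - 13 = 29
= 29 semitones


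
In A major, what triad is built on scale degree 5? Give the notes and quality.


A major scale: A B C# D E F# G#
Diatonic triad on degree 5 stacks scale notes 5, 7, 2: E G# B
E→G# = 4 semitones; E→B = 7 semitones → major triad
= E G# B (major)


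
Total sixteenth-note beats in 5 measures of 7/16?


Solution.
Time signature 7/16: the bottom number 16 means the sixteenth note gets one count
The top number 7 means 7 sixteenth-note beats per measure
Total = 7 × 5 measures
= 35 sixteenth-note beats


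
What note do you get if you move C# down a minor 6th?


Step by step:
minor 6th: 6 letter names, 8 semitones
Letter: C - 5 → E
Pitch: C# - 8 semitones, spelled as an E → E#
= E#


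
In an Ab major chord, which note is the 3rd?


Working:
Major triad = root + major 3rd (4 semitones) + perfect 5th (7 semitones)
A triad on Ab stacks thirds, so the chord tones use letter names A-C-E
Root: Ab
Major 3rd above Ab: C
Perfect 5th above Ab: Eb
The 3rd = C


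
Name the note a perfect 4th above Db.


Solution.
A 4th spans 4 letter names, so from D we land on G
A perfect 4th = 5 semitones above Db
Spell G at that pitch: Gb
= Gb


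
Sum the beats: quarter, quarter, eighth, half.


Step by step:
Beat values:
  quarter = 1 beat
  quarter = 1 beat
  eighth = 0.5 beats
  half = 2 beats
Sum = 1 + 1 + 0.5 + 2
= 4.5 beats


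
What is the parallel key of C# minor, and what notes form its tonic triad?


Working:
Parallel keys share the same tonic but differ in mode
C# minor → parallel is C# major
Tonic triad of C# major = C# E# G#
= C# major; triad = C# E# G#


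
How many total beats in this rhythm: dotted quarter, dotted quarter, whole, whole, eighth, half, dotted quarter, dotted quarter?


Step by step:
Beat values:
  dotted quarter = 1.5 beats
  dotted quarter = 1.5 beats
  whole = 4 beats
  whole = 4 beats
  eighth = 0.5 beats
  half = 2 beats
  dotted quarter = 1.5 beats
  dotted quarter = 1.5 beats
Sum = 1.5 + 1.5 + 4 + 4 + 0.5 + 2 + 1.5 + 1.5
= 16.5 beats


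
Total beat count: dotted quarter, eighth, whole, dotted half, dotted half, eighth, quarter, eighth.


Solution.
Beat values:
  dotted quarter = 1.5 beats
  eighth = 0.5 beats
  whole = 4 beats
  dotted half = 3 beats
  dotted half = 3 beats
  eighth = 0.5 beats
  quarter = 1 beat
  eighth = 0.5 beats
Sum = 1.5 + 0.5 + 4 + 3 + 3 + 0.5 + 1 + 0.5
= 14 beats


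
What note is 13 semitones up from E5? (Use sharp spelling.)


Step by step:
E5: chromatic position 4 in octave 5 → absolute = 5×12 + 4 = 64
Transpose up 13: 64 + 13 = 77
77 = 6×12 + 5 → F in octave 6
Result = F6


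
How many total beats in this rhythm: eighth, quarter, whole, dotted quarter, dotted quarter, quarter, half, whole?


Reasoning:
Beat values:
  eighth = 0.5 beats
  quarter = 1 beat
  whole = 4 beats
  dotted quarter = 1.5 beats
  dotted quarter = 1.5 beats
  quarter = 1 beat
  half = 2 beats
  whole = 4 beats
Sum = 0.5 + 1 + 4 + 1.5 + 1.5 + 1 + 2 + 4
= 15.5 beats


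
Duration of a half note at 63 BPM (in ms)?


Solution.
One quarter-note beat = 60000 / BPM = 60000 / 63 ms
Half note = 2 × quarter note
Duration = 2 × 60000 / 63 = 120000 / 63
= 1904.8 ms


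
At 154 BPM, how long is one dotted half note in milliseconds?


Solution.
One quarter-note beat = 60000 / BPM = 60000 / 154 ms
Dotted half note = 3 × quarter note
Duration = 3 × 60000 / 154 = 180000 / 154
= 1168.8 ms


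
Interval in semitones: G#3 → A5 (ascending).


Absolute semitone position = octave×12 + chromatic position
G#3: 3×12 + 8 = 44
A5: 5×12 + 9 = 69
Difference = 69 - 44 = 25
= 25 semitones


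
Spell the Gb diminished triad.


Diminished triad = root + minor 3rd (3 semitones) + diminished 5th (6 semitones)
A triad on Gb stacks thirds, so the chord tones use letter names G-B-D
Root: Gb
Minor 3rd above Gb: Bbb
Diminished 5th above Gb: Dbb
Chord = Gb Bbb Dbb


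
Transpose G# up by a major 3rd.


Working:
major 3rd: 3 letter names, 4 semitones
Letter: G + 2 → B
Pitch: G# + 4 semitones, spelled as a B → B#
= B#


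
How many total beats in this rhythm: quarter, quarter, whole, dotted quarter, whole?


Reasoning:
Beat values:
  quarter = 1 beat
  quarter = 1 beat
  whole = 4 beats
  dotted quarter = 1.5 beats
  whole = 4 beats
Sum = 1 + 1 + 4 + 1.5 + 4
= 11.5 beats


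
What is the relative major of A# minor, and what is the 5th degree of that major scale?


Step by step:
The relative major shares the key signature and is a minor 3rd above the minor tonic
A minor 3rd above A# is C#
→ relative major of A# minor is C# major
C# major scale: C# D# E# F# G# A# B#
= C# major; 5th degree = G#


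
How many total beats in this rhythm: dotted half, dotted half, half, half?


Let's work it out.
Beat values:
  dotted half = 3 beats
  dotted half = 3 beats
  half = 2 beats
  half = 2 beats
Sum = 3 + 3 + 2 + 2
= 10 beats


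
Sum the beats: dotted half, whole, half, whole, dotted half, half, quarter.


Beat values:
  dotted half = 3 beats
  whole = 4 beats
  half = 2 beats
  whole = 4 beats
  dotted half = 3 beats
  half = 2 beats
  quarter = 1 beat
Sum = 3 + 4 + 2 + 4 + 3 + 2 + 1
= 19 beats


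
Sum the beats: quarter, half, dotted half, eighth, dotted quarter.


Step by step:
Beat values:
  quarter = 1 beat
  half = 2 beats
  dotted half = 3 beats
  eighth = 0.5 beats
  dotted quarter = 1.5 beats
Sum = 1 + 2 + 3 + 0.5 + 1.5
= 8 beats


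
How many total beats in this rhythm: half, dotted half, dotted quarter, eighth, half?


Beat values:
  half = 2 beats
  dotted half = 3 beats
  dotted quarter = 1.5 beats
  eighth = 0.5 beats
  half = 2 beats
Sum = 2 + 3 + 1.5 + 0.5 + 2
= 9 beats


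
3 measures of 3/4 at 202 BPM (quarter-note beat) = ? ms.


Working:
Quarter-note beat duration = 60000 / 202 ms
Beats per measure (3/4) = 3
One measure = 3 × 60000 / 202 = 180000 / 202 ms
3 measures = 3 × 180000 / 202 = 540000 / 202
= 2673.3 ms


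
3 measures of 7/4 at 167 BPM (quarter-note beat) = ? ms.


Let's work it out.
Quarter-note beat duration = 60000 / 167 ms
Beats per measure (7/4) = 7
One measure = 7 × 60000 / 167 = 420000 / 167 ms
3 measures = 3 × 420000 / 167 = 1260000 / 167
= 7544.9 ms


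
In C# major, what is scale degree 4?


Reasoning:
Major scale pattern: W-W-H-W-W-W-H (2-2-1-2-2-2-1 semitones)
Starting from C#:
  C# + 2 semitones → D#
  D# + 2 semitones → E#
  E# + 1 semitone → F#
  F# + 2 semitones → G#
  G# + 2 semitones → A#
  A# + 2 semitones → B#
  B# + 1 semitone → C#
Scale: C# D# E# F# G# A# B#
Degree 4 = F#


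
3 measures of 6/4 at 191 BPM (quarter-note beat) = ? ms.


Step by step:
Quarter-note beat duration = 60000 / 191 ms
Beats per measure (6/4) = 6
One measure = 6 × 60000 / 191 = 360000 / 191 ms
3 measures = 3 × 360000 / 191 = 1080000 / 191
= 5654.5 ms


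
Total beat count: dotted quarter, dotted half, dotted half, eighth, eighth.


Reasoning:
Beat values:
  dotted quarter = 1.5 beats
  dotted half = 3 beats
  dotted half = 3 beats
  eighth = 0.5 beats
  eighth = 0.5 beats
Sum = 1.5 + 3 + 3 + 0.5 + 0.5
= 8.5 beats


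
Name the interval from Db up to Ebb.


Let's work it out.
Letter names: D → E spans 2 letter names → a 2nd
Semitones: Db → Ebb = 1 half-step
A 2nd of 1 semitone is a minor 2nd
= minor 2nd


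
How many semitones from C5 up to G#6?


Working:
Absolute semitone position = octave×12 + chromatic position
C5: 5×12 + 0 = 60
G#6: 6×12 + 8 = 80
Difference = 80 - 60 = 20
= 20 semitones


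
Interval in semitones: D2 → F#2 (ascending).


Working:
Absolute semitone position = octave×12 + chromatic position
D2: 2×12 + 2 = 26
F#2: 2×12 + 6 = 30
Difference = 30 - 26 = 4
= 4 semitones


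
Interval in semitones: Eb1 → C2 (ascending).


Absolute semitone position = octave×12 + chromatic position
Eb1: 1×12 + 3 = 15
C2: 2×12 + 0 = 24
Difference = 24 - 15 = 9
= 9 semitones


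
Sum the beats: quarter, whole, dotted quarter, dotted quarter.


Beat values:
  quarter = 1 beat
  whole = 4 beats
  dotted quarter = 1.5 beats
  dotted quarter = 1.5 beats
Sum = 1 + 4 + 1.5 + 1.5
= 8 beats


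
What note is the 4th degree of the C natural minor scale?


Natural minor scale pattern: W-H-W-W-H-W-W (2-1-2-2-1-2-2 semitones)
Starting from C:
  C + 2 semitones → D
  D + 1 semitone → Eb
  Eb + 2 semitones → F
  F + 2 semitones → G
  G + 1 semitone → Ab
  Ab + 2 semitones → Bb
  Bb + 2 semitones → C
Scale: C D Eb F G Ab Bb
Degree 4 = F


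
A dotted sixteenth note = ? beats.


Base sixteenth note = 1/4 beats
Dot 1 adds half the previous value: +1/8
One dotted sixteenth = 1/4 + 1/8 = 3/8
= 3/8 beats


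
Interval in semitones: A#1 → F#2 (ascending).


Working:
Absolute semitone position = octave×12 + chromatic position
A#1: 1×12 + 10 = 22
F#2: 2×12 + 6 = 30
Difference = 30 - 22 = 8
= 8 semitones


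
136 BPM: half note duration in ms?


One quarter-note beat = 60000 / BPM = 60000 / 136 ms
Half note = 2 × quarter note
Duration = 2 × 60000 / 136 = 120000 / 136
= 882.4 ms


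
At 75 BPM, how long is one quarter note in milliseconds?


Step by step:
One quarter-note beat = 60000 / BPM = 60000 / 75 ms
Duration = 60000 / 75
= 800.0 ms


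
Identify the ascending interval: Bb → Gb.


Let's work it out.
Letter names: B → G spans 6 letter names → a 6th
Semitones: Bb → Gb = 8 half-steps
A 6th of 8 semitones is a minor 6th
= minor 6th


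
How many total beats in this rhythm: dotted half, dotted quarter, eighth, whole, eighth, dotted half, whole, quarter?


Solution.
Beat values:
  dotted half = 3 beats
  dotted quarter = 1.5 beats
  eighth = 0.5 beats
  whole = 4 beats
  eighth = 0.5 beats
  dotted half = 3 beats
  whole = 4 beats
  quarter = 1 beat
Sum = 3 + 1.5 + 0.5 + 4 + 0.5 + 3 + 4 + 1
= 17.5 beats


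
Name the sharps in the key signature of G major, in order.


Sharp major keys follow the circle of fifths: C(0), G(1), D(2), A(3), E(4), B(5), F#(6), C#(7)
G major has 1 sharp
Order of sharps: F# C# G# D# A# E# B# → first 1: F#
= F#


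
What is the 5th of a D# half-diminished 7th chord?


Working:
Half-diminished 7th chord = root + minor 3rd + diminished 5th + minor 7th
Seventh chords stack in thirds, so the letter names are D-F-A-C
Root: D#
Minor 3rd above D#: F#
Diminished 5th above D#: A
Minor 7th above D#: C#
The 5th = A


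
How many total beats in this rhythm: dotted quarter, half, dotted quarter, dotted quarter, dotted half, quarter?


Step by step:
Beat values:
  dotted quarter = 1.5 beats
  half = 2 beats
  dotted quarter = 1.5 beats
  dotted quarter = 1.5 beats
  dotted half = 3 beats
  quarter = 1 beat
Sum = 1.5 + 2 + 1.5 + 1.5 + 3 + 1
= 10.5 beats


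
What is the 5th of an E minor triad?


Reasoning:
Minor triad = root + minor 3rd (3 semitones) + perfect 5th (7 semitones)
A triad on E stacks thirds, so the chord tones use letter names E-G-B
Root: E
Minor 3rd above E: G
Perfect 5th above E: B
The 5th = B


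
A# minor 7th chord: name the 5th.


Reasoning:
Minor 7th chord = root + minor 3rd + perfect 5th + minor 7th
Seventh chords stack in thirds, so the letter names are A-C-E-G
Root: A#
Minor 3rd above A#: C#
Perfect 5th above A#: E#
Minor 7th above A#: G#
The 5th = E#


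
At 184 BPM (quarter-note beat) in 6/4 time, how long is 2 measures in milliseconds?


Step by step:
Quarter-note beat duration = 60000 / 184 ms
Beats per measure (6/4) = 6
One measure = 6 × 60000 / 184 = 360000 / 184 ms
2 measures = 2 × 360000 / 184 = 720000 / 184
= 3913.0 ms


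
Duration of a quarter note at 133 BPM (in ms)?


Reasoning:
One quarter-note beat = 60000 / BPM = 60000 / 133 ms
Duration = 60000 / 133
= 451.1 ms


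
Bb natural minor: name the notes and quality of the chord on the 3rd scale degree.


Bb natural minor scale: Bb C Db Eb F Gb Ab
Diatonic triad on degree 3 stacks scale notes 3, 5, 7: Db F Ab
Db→F = 4 semitones; Db→Ab = 7 semitones → major triad
= Db F Ab (major)


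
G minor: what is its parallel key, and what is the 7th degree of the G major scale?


Parallel keys share the same tonic but differ in mode
G minor → parallel is G major
G major scale: G A B C D E F#
= G major; 7th degree = F#


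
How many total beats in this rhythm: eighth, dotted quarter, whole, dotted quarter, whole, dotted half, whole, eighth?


Beat values:
  eighth = 0.5 beats
  dotted quarter = 1.5 beats
  whole = 4 beats
  dotted quarter = 1.5 beats
  whole = 4 beats
  dotted half = 3 beats
  whole = 4 beats
  eighth = 0.5 beats
Sum = 0.5 + 1.5 + 4 + 1.5 + 4 + 3 + 4 + 0.5
= 19 beats


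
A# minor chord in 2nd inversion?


Solution.
Root position: A# C# E#
2nd inversion: move root and 3rd up an octave
Bass note: E#
Notes (bottom to top) = E# A# C#


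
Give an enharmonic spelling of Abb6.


Reasoning:
Enharmonic notes sound the same pitch but are spelled with different letter names
Abb and G name the same pitch class
= G6


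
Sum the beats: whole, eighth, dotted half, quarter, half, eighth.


Solution.
Beat values:
  whole = 4 beats
  eighth = 0.5 beats
  dotted half = 3 beats
  quarter = 1 beat
  half = 2 beats
  eighth = 0.5 beats
Sum = 4 + 0.5 + 3 + 1 + 2 + 0.5
= 11 beats


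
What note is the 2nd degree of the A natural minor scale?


Working:
Natural minor scale pattern: W-H-W-W-H-W-W (2-1-2-2-1-2-2 semitones)
Starting from A:
  A + 2 semitones → B
  B + 1 semitone → C
  C + 2 semitones → D
  D + 2 semitones → E
  E + 1 semitone → F
  F + 2 semitones → G
  G + 2 semitones → A
Scale: A B C D E F G
Degree 2 = B


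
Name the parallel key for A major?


Working:
Parallel keys share the same tonic but differ in mode
A major → parallel is A minor
= A minor


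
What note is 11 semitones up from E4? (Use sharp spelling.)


E4: chromatic position 4 in octave 4 → absolute = 4×12 + 4 = 52
Transpose up 11: 52 + 11 = 63
63 = 5×12 + 3 → D# in octave 5
Result = D#5


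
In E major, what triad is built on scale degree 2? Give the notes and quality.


E major scale: E F# G# A B C# D#
Diatonic triad on degree 2 stacks scale notes 2, 4, 6: F# A C#
F#→A = 3 semitones; F#→C# = 7 semitones → minor triad
= F# A C# (minor)


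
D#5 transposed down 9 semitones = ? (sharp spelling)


Step by step:
D#5: chromatic position 3 in octave 5 → absolute = 5×12 + 3 = 63
Transpose down 9: 63 - 9 = 54
54 = 4×12 + 6 → F# in octave 4
Result = F#4


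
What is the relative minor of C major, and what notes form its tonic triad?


Working:
The relative minor shares the major's key signature and starts on its 6th degree
6th degree = a major 6th above the tonic; a major 6th above C is A
→ relative minor of C major is A minor
Tonic triad of A minor = root + minor 3rd + perfect 5th = A C E
= A minor; triad = A C E


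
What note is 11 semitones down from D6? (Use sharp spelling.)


Reasoning:
D6: chromatic position 2 in octave 6 → absolute = 6×12 + 2 = 74
Transpose down 11: 74 - 11 = 63
63 = 5×12 + 3 → D# in octave 5
Result = D#5


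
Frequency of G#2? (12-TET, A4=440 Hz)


Step by step:
f = 440 × 2^(n/12) where n = semitones from A4
G#2: -25 semitones from A4
f = 440 × 2^(-25/12)
f = 103.83 Hz


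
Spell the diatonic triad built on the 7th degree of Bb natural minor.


Step by step:
Bb natural minor scale: Bb C Db Eb F Gb Ab
Diatonic triad on degree 7 stacks scale notes 7, 2, 4: Ab C Eb
Ab→C = 4 semitones; Ab→Eb = 7 semitones → major triad
= Ab C Eb (major)


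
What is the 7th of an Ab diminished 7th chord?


Let's work it out.
Diminished 7th chord = root + minor 3rd + diminished 5th + diminished 7th
Seventh chords stack in thirds, so the letter names are A-C-E-G
Root: Ab
Minor 3rd above Ab: Cb
Diminished 5th above Ab: Ebb
Diminished 7th above Ab: Gbb
The 7th = Gbb


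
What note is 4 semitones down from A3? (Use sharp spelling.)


Step by step:
A3: chromatic position 9 in octave 3 → absolute = 3×12 + 9 = 45
Transpose down 4: 45 - 4 = 41
41 = 3×12 + 5 → F in octave 3
Result = F3


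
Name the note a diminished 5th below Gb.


Solution.
A 5th spans 5 letter names, so from G we land on C
A diminished 5th = 6 semitones below Gb
Spell C at that pitch: C
= C


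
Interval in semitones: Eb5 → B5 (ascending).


Let's work it out.
Absolute semitone position = octave×12 + chromatic position
Eb5: 5×12 + 3 = 63
B5: 5×12 + 11 = 71
Difference = 71 - 63 = 8
= 8 semitones


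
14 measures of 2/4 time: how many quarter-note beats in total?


Let's work it out.
Time signature 2/4: the bottom number 4 means the quarter note gets one count
The top number 2 means 2 quarter-note beats per measure
Total = 2 × 14 measures
= 28 quarter-note beats


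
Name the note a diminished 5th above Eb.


Solution.
A 5th spans 5 letter names, so from E we land on B
A diminished 5th = 6 semitones above Eb
Spell B at that pitch: Bbb
= Bbb


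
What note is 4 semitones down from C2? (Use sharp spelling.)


Let's work it out.
C2: chromatic position 0 in octave 2 → absolute = 2×12 + 0 = 24
Transpose down 4: 24 - 4 = 20
20 = 1×12 + 8 → G# in octave 1
Result = G#1


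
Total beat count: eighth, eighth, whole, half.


Working:
Beat values:
  eighth = 0.5 beats
  eighth = 0.5 beats
  whole = 4 beats
  half = 2 beats
Sum = 0.5 + 0.5 + 4 + 2
= 7 beats


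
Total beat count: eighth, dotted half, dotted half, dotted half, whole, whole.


Reasoning:
Beat values:
  eighth = 0.5 beats
  dotted half = 3 beats
  dotted half = 3 beats
  dotted half = 3 beats
  whole = 4 beats
  whole = 4 beats
Sum = 0.5 + 3 + 3 + 3 + 4 + 4
= 17.5 beats


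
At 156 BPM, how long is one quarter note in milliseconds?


One quarter-note beat = 60000 / BPM = 60000 / 156 ms
Duration = 60000 / 156
= 384.6 ms


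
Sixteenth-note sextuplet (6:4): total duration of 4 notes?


Reasoning:
Sextuplet: 6 notes occupy the space of 4 sixteenth notes
Space = 4 × 1/4 = 1 beat
Each sextuplet note = 1 / 6 = 1/6 beats
4 notes = 4 × 1/6 = 2/3
= 2/3 beats


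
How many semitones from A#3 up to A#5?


Working:
Absolute semitone position = octave×12 + chromatic position
A#3: 3×12 + 10 = 46
A#5: 5×12 + 10 = 70
Difference = 70 - 46 = 24
= 24 semitones


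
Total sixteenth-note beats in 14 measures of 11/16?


Time signature 11/16: the bottom number 16 means the sixteenth note gets one count
The top number 11 means 11 sixteenth-note beats per measure
Total = 11 × 14 measures
= 154 sixteenth-note beats


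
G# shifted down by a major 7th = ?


Working:
major 7th: 7 letter names, 11 semitones
Letter: G - 6 → A
Pitch: G# - 11 semitones, spelled as an A → A
= A


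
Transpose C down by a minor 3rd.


Step by step:
minor 3rd: 3 letter names, 3 semitones
Letter: C - 2 → A
Pitch: C - 3 semitones, spelled as an A → A
= A


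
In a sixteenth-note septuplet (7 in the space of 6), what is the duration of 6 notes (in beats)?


Working:
Septuplet: 7 notes occupy the space of 6 sixteenth notes
Space = 6 × 1/4 = 3/2 beats
Each septuplet note = 3/2 / 7 = 3/14 beats
6 notes = 6 × 3/14 = 9/7
= 9/7 beats


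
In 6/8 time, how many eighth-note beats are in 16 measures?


Solution.
Time signature 6/8: the bottom number 8 means the eighth note gets one count
The top number 6 means 6 eighth-note beats per measure
Total = 6 × 16 measures
= 96 eighth-note beats


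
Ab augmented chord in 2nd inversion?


Let's work it out.
Root position: Ab C E
2nd inversion: move root and 3rd up an octave
Bass note: E
Notes (bottom to top) = E Ab C


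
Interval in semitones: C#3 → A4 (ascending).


Let's work it out.
Absolute semitone position = octave×12 + chromatic position
C#3: 3×12 + 1 = 37
A4: 4×12 + 9 = 57
Difference = 57 - 37 = 20
= 20 semitones


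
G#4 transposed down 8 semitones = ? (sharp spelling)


Let's work it out.
G#4: chromatic position 8 in octave 4 → absolute = 4×12 + 8 = 56
Transpose down 8: 56 - 8 = 48
48 = 4×12 + 0 → C in octave 4
Result = C4


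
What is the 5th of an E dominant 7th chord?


Working:
Dominant 7th chord = root + major 3rd + perfect 5th + minor 7th
Seventh chords stack in thirds, so the letter names are E-G-B-D
Root: E
Major 3rd above E: G#
Perfect 5th above E: B
Minor 7th above E: D
The 5th = B


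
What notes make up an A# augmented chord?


Augmented triad = root + major 3rd (4 semitones) + augmented 5th (8 semitones)
A triad on A# stacks thirds, so the chord tones use letter names A-C-E
Root: A#
Major 3rd above A#: C##
Augmented 5th above A#: E##
Chord = A# C## E##


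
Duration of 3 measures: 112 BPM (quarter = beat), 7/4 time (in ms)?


Reasoning:
Quarter-note beat duration = 60000 / 112 ms
Beats per measure (7/4) = 7
One measure = 7 × 60000 / 112 = 420000 / 112 ms
3 measures = 3 × 420000 / 112 = 1260000 / 112
= 11250.0 ms


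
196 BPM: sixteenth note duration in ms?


Solution.
One quarter-note beat = 60000 / BPM = 60000 / 196 ms
Sixteenth note = 1/4 × quarter note
Duration = 1/4 × 60000 / 196 = 15000 / 196
= 76.5 ms


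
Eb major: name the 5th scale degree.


Solution.
Major scale pattern: W-W-H-W-W-W-H (2-2-1-2-2-2-1 semitones)
Starting from Eb:
  Eb + 2 semitones → F
  F + 2 semitones → G
  G + 1 semitone → Ab
  Ab + 2 semitones → Bb
  Bb + 2 semitones → C
  C + 2 semitones → D
  D + 1 semitone → Eb
Scale: Eb F G Ab Bb C D
Degree 5 = Bb


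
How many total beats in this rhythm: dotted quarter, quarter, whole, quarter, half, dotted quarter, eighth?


Let's work it out.
Beat values:
  dotted quarter = 1.5 beats
  quarter = 1 beat
  whole = 4 beats
  quarter = 1 beat
  half = 2 beats
  dotted quarter = 1.5 beats
  eighth = 0.5 beats
Sum = 1.5 + 1 + 4 + 1 + 2 + 1.5 + 0.5
= 11.5 beats


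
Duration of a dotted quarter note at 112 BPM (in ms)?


Let's work it out.
One quarter-note beat = 60000 / BPM = 60000 / 112 ms
Dotted quarter note = 3/2 × quarter note
Duration = 3/2 × 60000 / 112 = 90000 / 112
= 803.6 ms


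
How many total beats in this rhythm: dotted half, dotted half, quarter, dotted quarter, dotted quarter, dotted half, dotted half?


Working:
Beat values:
  dotted half = 3 beats
  dotted half = 3 beats
  quarter = 1 beat
  dotted quarter = 1.5 beats
  dotted quarter = 1.5 beats
  dotted half = 3 beats
  dotted half = 3 beats
Sum = 3 + 3 + 1 + 1.5 + 1.5 + 3 + 3
= 16 beats


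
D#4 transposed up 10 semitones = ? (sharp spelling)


Solution.
D#4: chromatic position 3 in octave 4 → absolute = 4×12 + 3 = 51
Transpose up 10: 51 + 10 = 61
61 = 5×12 + 1 → C# in octave 5
Result = C#5
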